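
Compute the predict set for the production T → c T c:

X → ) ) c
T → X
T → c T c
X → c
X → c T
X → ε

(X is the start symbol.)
PREDICT(T → c T c) = (FIRST(RHS) \ {ε}) ∪ (FOLLOW(T) if ε ∈ FIRST(RHS), i.e. RHS ⇒* ε)
FIRST(c T c) = { 'c' }
ε ∉ FIRST(c T c), so FOLLOW(T) is not added.
PREDICT(T → c T c) = { 'c' }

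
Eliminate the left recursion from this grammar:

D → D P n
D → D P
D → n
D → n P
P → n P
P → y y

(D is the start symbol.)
D is directly left-recursive. The standard transformation for
  A → A α₁ | ... | A α_m | β₁ | ... | β_n
is
  A  → β₁ A' | ... | β_n A'
  A' → α₁ A' | ... | α_m A' | ε

D → n becomes D → n D'
D → n P becomes D → n P D'
D → D P n becomes D' → P n D'
D → D P becomes D' → P D'
Add D' → ε

Productions for other non-terminals are unchanged:
  P → n P
  P → y y

Resulting grammar:
D → n D'
D → n P D'
D' → P n D'
D' → P D'
D' → ε
P → n P
P → y y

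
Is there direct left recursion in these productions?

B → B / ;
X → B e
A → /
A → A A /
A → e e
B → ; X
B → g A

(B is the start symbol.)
Yes, B, A are left-recursive

Direct left recursion occurs when N → N α for some non-terminal N (the right-hand side begins with the left-hand side itself).

B → B / ;: LEFT RECURSIVE (starts with B)
X → B e: starts with B
A → /: starts with '/'
A → A A /: LEFT RECURSIVE (starts with A)
A → e e: starts with e
B → ; X: starts with ';'
B → g A: starts with g

The grammar has direct left recursion on: B, A.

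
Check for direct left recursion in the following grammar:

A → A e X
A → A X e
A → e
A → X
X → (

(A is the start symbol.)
A → A e X: LEFT RECURSIVE (starts with A)
A → A X e: LEFT RECURSIVE (starts with A)
A → e: starts with e
A → X: starts with X
X → (: starts with '('

The grammar has direct left recursion on: A.

Answer: Yes, A is left-recursive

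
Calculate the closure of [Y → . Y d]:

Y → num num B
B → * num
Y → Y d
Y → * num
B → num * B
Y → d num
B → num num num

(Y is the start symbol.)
To compute CLOSURE, for each item [A → α.Bβ] where B is a non-terminal, add [B → .γ] for all productions B → γ; repeat for the newly added items until nothing changes.

Start with: [Y → . Y d]
  [Y → . Y d] has the dot before Y: add [Y → . num num B], [Y → . * num], [Y → . d num]
No further items can be added.

CLOSURE = { [Y → . * num], [Y → . Y d], [Y → . d num], [Y → . num num B] }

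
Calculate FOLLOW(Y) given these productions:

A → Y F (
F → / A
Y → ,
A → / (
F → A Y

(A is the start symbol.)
{ '(', ',', '/' }

To compute FOLLOW(Y), find every occurrence of Y on a right-hand side N → α Y β: add FIRST(β) \ {ε}, and if β is empty or nullable also add FOLLOW(N). Iterate to a fixed point.

In A → Y F (: Y is followed by F '(', add FIRST(F '(') \ {ε} = { ',', '/' }
In F → A Y: Y is at the end, add FOLLOW(F)

The FOLLOW sets referred to above (computed the same way, to a fixed point):
  FOLLOW(F) = { '(' }

Taking the union: FOLLOW(Y) = { '(', ',', '/' }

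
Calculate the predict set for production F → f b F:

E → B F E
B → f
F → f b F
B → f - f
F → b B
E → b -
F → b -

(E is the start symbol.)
PREDICT(F → f b F) = (FIRST(RHS) \ {ε}) ∪ (FOLLOW(F) if ε ∈ FIRST(RHS), i.e. RHS ⇒* ε)
FIRST(f b F) = { 'f' }
ε ∉ FIRST(f b F), so FOLLOW(F) is not added.
PREDICT(F → f b F) = { 'f' }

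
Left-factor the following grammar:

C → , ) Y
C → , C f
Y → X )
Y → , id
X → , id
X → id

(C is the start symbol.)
Left-factoring transforms A → αβ₁ | αβ₂ into A → αA' and A' → β₁ | β₂
(α is the longest common prefix among the alternatives). Repeat until
no nonterminal has two alternatives with a common prefix.

Round 1: C has alternatives sharing prefix ','. Introduce C': C → , C'
  Add: C' → ) Y
  Add: C' → C f

No remaining common prefixes — done.

Resulting grammar:
C → , C'
C' → ) Y
C' → C f
Y → X )
Y → , id
X → , id
X → id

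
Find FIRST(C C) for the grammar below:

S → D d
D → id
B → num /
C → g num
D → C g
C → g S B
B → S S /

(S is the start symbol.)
{ 'g' }

FIRST sets of the non-terminals involved (from the grammar, by fixed-point iteration):
  FIRST(C) = { 'g' }

To compute FIRST(C C), process the symbols left to right:
Symbol C is a non-terminal. Add FIRST(C) \ {ε} = { 'g' }
C is not nullable (ε ∉ FIRST(C)), so stop here.
FIRST(C C) = { 'g' }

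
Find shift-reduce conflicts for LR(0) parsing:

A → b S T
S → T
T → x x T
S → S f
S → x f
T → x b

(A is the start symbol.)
No shift-reduce conflicts

Augment with A' → A and build the canonical LR(0) collection (I0 = CLOSURE({[A' → . A]}), then GOTO on every symbol after a dot until no new states appear). It has 13 states:
  I0: { [A → . b S T], [A' → . A] }  — shift
  I1: { [A' → A .] }  — accept
  I2: { [A → b . S T], [S → . S f], [S → . T], [S → . x f], [T → . x b], [T → . x x T] }  — shift
  I3: { [A → b S . T], [S → S . f], [T → . x b], [T → . x x T] }  — shift
  I4: { [S → T .] }  — reduce
  I5: { [S → x . f], [T → x . b], [T → x . x T] }  — shift
  I6: { [T → x b .] }  — reduce
  I7: { [S → x f .] }  — reduce
  I8: { [T → . x b], [T → . x x T], [T → x x . T] }  — shift
  I9: { [T → x x T .] }  — reduce
  I10: { [T → x . b], [T → x . x T] }  — shift
  I11: { [A → b S T .] }  — reduce
  I12: { [S → S f .] }  — reduce

No state contains both a complete item and a shift item.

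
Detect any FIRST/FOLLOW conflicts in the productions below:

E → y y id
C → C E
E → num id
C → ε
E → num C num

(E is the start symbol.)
A FIRST/FOLLOW conflict occurs when a non-terminal N has a nullable alternative N → β (β ⇒* ε) and another alternative N → α with FIRST(α) ∩ FOLLOW(N) ≠ ∅: on such a lookahead the parser cannot decide between expanding α and letting N vanish via β.

Nullable non-terminals: C.
FIRST sets used below: FIRST(C) = { 'num', 'y', ε }, FIRST(E) = { 'num', 'y' }

C: nullable alternative(s) C → ε; FOLLOW(C) = { 'num', 'y' }
  C → C E: FIRST \ {ε} = { 'num', 'y' } — overlaps FOLLOW(C) on { 'num', 'y' }: CONFLICT
  C → ε: FIRST \ {ε} = { } — this is the only nullable alternative, skip

E has no nullable alternative, so no FIRST/FOLLOW check is needed there.

So the grammar has 1 FIRST/FOLLOW conflict (marked CONFLICT above).

Answer: Yes. C → C E with FOLLOW(C) on { 'num', 'y' }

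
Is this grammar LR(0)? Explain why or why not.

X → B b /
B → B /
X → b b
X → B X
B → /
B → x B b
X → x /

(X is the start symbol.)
Augment with X' → X and build the canonical LR(0) collection (I0 = CLOSURE({[X' → . X]}), then GOTO on every symbol after a dot until no new states appear). It has 16 states:
  I0: { [B → . /], [B → . B /], [B → . x B b], [X → . B X], [X → . B b /], [X → . b b], [X → . x /], [X' → . X] }  — shift
  I1: { [B → / .] }  — reduce
  I2: { [B → . /], [B → . B /], [B → . x B b], [B → B . /], [X → . B X], [X → . B b /], [X → . b b], [X → . x /], [X → B . X], [X → B . b /] }  — shift
  I3: { [X' → X .] }  — accept
  I4: { [X → b . b] }  — shift
  I5: { [B → . /], [B → . B /], [B → . x B b], [B → x . B b], [X → x . /] }  — shift
  I6: { [B → / .], [X → x / .] }  — 2 reduces
  I7: { [B → B . /], [B → x B . b] }  — shift
  I8: { [B → . /], [B → . B /], [B → . x B b], [B → x . B b] }  — shift
  I9: { [B → B / .] }  — reduce
  I10: { [B → x B b .] }  — reduce
  I11: { [X → b b .] }  — reduce
  I12: { [B → / .], [B → B / .] }  — 2 reduces
  I13: { [X → B X .] }  — reduce
  I14: { [X → B b . /], [X → b . b] }  — shift
  I15: { [X → B b / .] }  — reduce

Conflict in state I6:
  Reduce-reduce conflict: [B → / .] and [X → x / .]
So the grammar is NOT LR(0).

Answer: No. Reduce-reduce conflict: [B → / .] and [X → x / .]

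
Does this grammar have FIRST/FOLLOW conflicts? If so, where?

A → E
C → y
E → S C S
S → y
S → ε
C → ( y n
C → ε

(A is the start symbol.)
A FIRST/FOLLOW conflict occurs when a non-terminal N has a nullable alternative N → β (β ⇒* ε) and another alternative N → α with FIRST(α) ∩ FOLLOW(N) ≠ ∅: on such a lookahead the parser cannot decide between expanding α and letting N vanish via β.

Nullable non-terminals: A, C, E, S.
A has a nullable alternative but only one production, so nothing to check.

C: nullable alternative(s) C → ε; FOLLOW(C) = { $, 'y' }
  C → y: FIRST \ {ε} = { 'y' } — overlaps FOLLOW(C) on { 'y' }: CONFLICT
  C → ( y n: FIRST \ {ε} = { '(' } — disjoint from FOLLOW(C)
  C → ε: FIRST \ {ε} = { } — this is the only nullable alternative, skip
E has a nullable alternative but only one production, so nothing to check.

S: nullable alternative(s) S → ε; FOLLOW(S) = { $, '(', 'y' }
  S → y: FIRST \ {ε} = { 'y' } — overlaps FOLLOW(S) on { 'y' }: CONFLICT
  S → ε: FIRST \ {ε} = { } — this is the only nullable alternative, skip

So the grammar has 2 FIRST/FOLLOW conflicts (marked CONFLICT above).

Answer: Yes. C → y with FOLLOW(C) on { 'y' }; S → y with FOLLOW(S) on { 'y' }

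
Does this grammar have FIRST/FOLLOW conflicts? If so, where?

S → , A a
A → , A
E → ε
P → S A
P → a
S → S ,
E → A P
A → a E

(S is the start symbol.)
Yes. E → A P with FOLLOW(E) on { ',', 'a' }

Nullable non-terminals: E.
FIRST sets used below: FIRST(A) = { ',', 'a' }

E: nullable alternative(s) E → ε; FOLLOW(E) = { ',', 'a' }
  E → ε: FIRST \ {ε} = { } — this is the only nullable alternative, skip
  E → A P: FIRST \ {ε} = { ',', 'a' } — overlaps FOLLOW(E) on { ',', 'a' }: CONFLICT

A, P, S have no nullable alternative, so no FIRST/FOLLOW check is needed there.

So the grammar has 1 FIRST/FOLLOW conflict (marked CONFLICT above).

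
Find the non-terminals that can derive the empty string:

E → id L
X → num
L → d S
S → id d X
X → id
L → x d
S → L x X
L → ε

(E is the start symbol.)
ε-productions: L → ε
So L is immediately nullable.
No further non-terminal can be added: every production for the remaining non-terminals contains a terminal or a non-nullable non-terminal.
Nullable = { 'L' }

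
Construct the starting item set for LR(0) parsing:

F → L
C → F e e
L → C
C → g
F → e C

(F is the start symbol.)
{ [C → . F e e], [C → . g], [F → . L], [F → . e C], [F' → . F], [L → . C] }

First, augment the grammar with F' → F
I₀ = CLOSURE({ [F' → . F] }):
  [F' → . F] has the dot before F: add [F → . L], [F → . e C]
  [F → . L] has the dot before L: add [L → . C]
  [L → . C] has the dot before C: add [C → . F e e], [C → . g]
No further items can be added.

I₀ = { [C → . F e e], [C → . g], [F → . L], [F → . e C], [F' → . F], [L → . C] }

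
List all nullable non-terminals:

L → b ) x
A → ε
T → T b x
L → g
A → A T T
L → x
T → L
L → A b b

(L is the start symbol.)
{ 'A' }

A non-terminal is nullable if it can derive ε (the empty string): either it has an ε-production, or it has a production whose right-hand side consists entirely of nullable non-terminals.

ε-productions: A → ε
So A is immediately nullable.
No further non-terminal can be added: every production for the remaining non-terminals contains a terminal or a non-nullable non-terminal.
Nullable = { 'A' }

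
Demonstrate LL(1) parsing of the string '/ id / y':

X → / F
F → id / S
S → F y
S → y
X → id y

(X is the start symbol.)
Stack is shown with the top on the left.

Stack     Input       Action
----------------------------
X $       / id / y $  output X → / F
/ F $     / id / y $  match '/'
F $       id / y $    output F → id / S
id / S $  id / y $    match 'id'
/ S $     / y $       match '/'
S $       y $         output S → y
y $       y $         match 'y'
$         $           accept

The string is accepted.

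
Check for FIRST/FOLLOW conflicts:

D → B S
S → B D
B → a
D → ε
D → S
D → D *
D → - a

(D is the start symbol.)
A FIRST/FOLLOW conflict occurs when a non-terminal N has a nullable alternative N → β (β ⇒* ε) and another alternative N → α with FIRST(α) ∩ FOLLOW(N) ≠ ∅: on such a lookahead the parser cannot decide between expanding α and letting N vanish via β.

Nullable non-terminals: D.
FIRST sets used below: FIRST(B) = { 'a' }, FIRST(S) = { 'a' }, FIRST(D) = { '*', '-', 'a', ε }

D: nullable alternative(s) D → ε; FOLLOW(D) = { $, '*' }
  D → B S: FIRST \ {ε} = { 'a' } — disjoint from FOLLOW(D)
  D → ε: FIRST \ {ε} = { } — this is the only nullable alternative, skip
  D → S: FIRST \ {ε} = { 'a' } — disjoint from FOLLOW(D)
  D → D *: FIRST \ {ε} = { '*', '-', 'a' } — overlaps FOLLOW(D) on { '*' }: CONFLICT
  D → - a: FIRST \ {ε} = { '-' } — disjoint from FOLLOW(D)

B, S have no nullable alternative, so no FIRST/FOLLOW check is needed there.

So the grammar has 1 FIRST/FOLLOW conflict (marked CONFLICT above).

Answer: Yes. D → D '*' with FOLLOW(D) on { '*' }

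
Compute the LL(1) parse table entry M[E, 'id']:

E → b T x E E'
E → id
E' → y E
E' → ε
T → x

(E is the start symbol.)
E → id

To find M[E, 'id'], we find productions for E where 'id' is in the predict set (PREDICT(N → α) = (FIRST(α) \ {ε}) ∪ (FOLLOW(N) if α ⇒* ε)).

E → b T x E E': PREDICT = { 'b' }
E → id: PREDICT = { 'id' }
  'id' is in predict set, so this production goes in M[E, 'id']

M[E, 'id'] = E → id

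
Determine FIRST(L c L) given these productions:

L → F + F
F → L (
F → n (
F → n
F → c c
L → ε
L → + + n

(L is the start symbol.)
{ '(', '+', 'c', 'n' }

FIRST sets of the non-terminals involved (from the grammar, by fixed-point iteration):
  FIRST(L) = { '(', '+', 'c', 'n', ε }

To compute FIRST(L c L), process the symbols left to right:
Symbol L is a non-terminal. Add FIRST(L) \ {ε} = { '(', '+', 'c', 'n' }
L is nullable (ε ∈ FIRST(L)), continue to the next symbol.
Symbol c is a terminal. Add 'c' and stop.
FIRST(L c L) = { '(', '+', 'c', 'n' }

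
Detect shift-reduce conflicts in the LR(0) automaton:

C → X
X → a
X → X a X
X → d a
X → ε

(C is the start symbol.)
Augment with C' → C and build the canonical LR(0) collection (I0 = CLOSURE({[C' → . C]}), then GOTO on every symbol after a dot until no new states appear). It has 8 states:
  I0: { [C → . X], [C' → . C], [X → . X a X], [X → . a], [X → . d a], [X → .] }  — shift, reduce
  I1: { [C' → C .] }  — accept
  I2: { [C → X .], [X → X . a X] }  — shift, reduce
  I3: { [X → a .] }  — reduce
  I4: { [X → d . a] }  — shift
  I5: { [X → d a .] }  — reduce
  I6: { [X → . X a X], [X → . a], [X → . d a], [X → .], [X → X a . X] }  — shift, reduce
  I7: { [X → X . a X], [X → X a X .] }  — shift, reduce

I0 contains reduce item [X → .] and shift items [X → . a], [X → . d a] — shift-reduce conflict.
I2 contains reduce item [C → X .] and shift item [X → X . a X] — shift-reduce conflict.
I6 contains reduce item [X → .] and shift items [X → . a], [X → . d a] — shift-reduce conflict.
I7 contains reduce item [X → X a X .] and shift item [X → X . a X] — shift-reduce conflict.

Answer: Yes — I0: [X → .] vs [X → . a]; I2: [C → X .] vs [X → X . a X]; I6: [X → .] vs [X → . a]; I7: [X → X a X .] vs [X → X . a X]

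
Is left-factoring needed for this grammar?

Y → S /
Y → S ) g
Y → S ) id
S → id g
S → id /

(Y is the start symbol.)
Left-factoring is needed when two productions for the same non-terminal
share a common prefix on the right-hand side.

Productions for Y:
  Y → S /
  Y → S ) g
  Y → S ) id
Productions for S:
  S → id g
  S → id /

Found common prefix 'S' in productions for Y
Found common prefix 'id' in productions for S

Answer: Yes, Y has productions with common prefix 'S'; S has productions with common prefix 'id'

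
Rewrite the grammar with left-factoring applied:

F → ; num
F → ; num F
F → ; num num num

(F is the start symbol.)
F → ; num F'
F' → ε
F' → F
F' → num num

Left-factoring transforms A → αβ₁ | αβ₂ into A → αA' and A' → β₁ | β₂
(α is the longest common prefix among the alternatives). Repeat until
no nonterminal has two alternatives with a common prefix.

Round 1: F has alternatives sharing prefix '; num'. Introduce F': F → ; num F'
  Add: F' → ε
  Add: F' → F
  Add: F' → num num

No remaining common prefixes — done.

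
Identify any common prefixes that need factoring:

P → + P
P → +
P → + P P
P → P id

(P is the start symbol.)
Yes, P has productions with common prefix '+'

Left-factoring is needed when two productions for the same non-terminal
share a common prefix on the right-hand side.

Productions for P:
  P → + P
  P → +
  P → + P P
  P → P id

Found common prefix '+' in productions for P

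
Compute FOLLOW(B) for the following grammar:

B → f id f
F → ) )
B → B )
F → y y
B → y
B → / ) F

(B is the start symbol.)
{ $, ')' }

B is the start symbol, so $ ∈ FOLLOW(B).
In B → B ): B is followed by ')', add FIRST(')') \ {ε} = { ')' }

Taking the union: FOLLOW(B) = { $, ')' }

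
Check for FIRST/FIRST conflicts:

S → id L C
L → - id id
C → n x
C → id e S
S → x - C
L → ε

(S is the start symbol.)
A FIRST/FIRST conflict occurs when two productions N → α and N → β for the same non-terminal have FIRST(α) ∩ FIRST(β) ≠ ∅ (with ε ∈ FIRST of a nullable right-hand side, so two nullable alternatives also conflict).

Productions for S:
  S → id L C: FIRST = { 'id' }
  S → x - C: FIRST = { 'x' }
Productions for L:
  L → - id id: FIRST = { '-' }
  L → ε: FIRST = { ε }
Productions for C:
  C → n x: FIRST = { 'n' }
  C → id e S: FIRST = { 'id' }

All alternatives of each non-terminal have pairwise disjoint FIRST sets.

Answer: No FIRST/FIRST conflicts.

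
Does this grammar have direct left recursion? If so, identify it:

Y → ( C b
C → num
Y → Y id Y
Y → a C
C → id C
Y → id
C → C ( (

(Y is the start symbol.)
Direct left recursion occurs when N → N α for some non-terminal N (the right-hand side begins with the left-hand side itself).

Y → ( C b: starts with '('
C → num: starts with num
Y → Y id Y: LEFT RECURSIVE (starts with Y)
Y → a C: starts with a
C → id C: starts with id
Y → id: starts with id
C → C ( (: LEFT RECURSIVE (starts with C)

The grammar has direct left recursion on: Y, C.

Answer: Yes, Y, C are left-recursive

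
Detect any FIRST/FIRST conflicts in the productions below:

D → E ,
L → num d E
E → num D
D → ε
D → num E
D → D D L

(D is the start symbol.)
Yes. D → E ',' / D → num E on { 'num' }; D → E ',' / D → D D L on { 'num' }; D → num E / D → D D L on { 'num' }

FIRST sets of the non-terminals at (or reachable through a nullable prefix from) the front of some alternative:
  FIRST(E) = { 'num' }
  FIRST(D) = { 'num', ε }
  FIRST(L) = { 'num' }

Productions for D:
  D → E ,: FIRST = { 'num' }
  D → ε: FIRST = { ε }
  D → num E: FIRST = { 'num' }
  D → D D L: FIRST = { 'num' }
L, E have only one production, so no FIRST/FIRST conflict is possible there.

Conflict for D: D → E , and D → num E
  Overlap: { 'num' }
Conflict for D: D → E , and D → D D L
  Overlap: { 'num' }
Conflict for D: D → num E and D → D D L
  Overlap: { 'num' }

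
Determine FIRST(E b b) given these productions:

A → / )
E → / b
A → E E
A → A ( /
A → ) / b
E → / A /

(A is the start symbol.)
FIRST sets of the non-terminals involved (from the grammar, by fixed-point iteration):
  FIRST(E) = { '/' }

To compute FIRST(E b b), process the symbols left to right:
Symbol E is a non-terminal. Add FIRST(E) \ {ε} = { '/' }
E is not nullable (ε ∉ FIRST(E)), so stop here.
FIRST(E b b) = { '/' }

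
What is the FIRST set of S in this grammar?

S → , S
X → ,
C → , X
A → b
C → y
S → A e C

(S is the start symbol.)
To compute FIRST(S), examine every production with S on the left-hand side, reading each right-hand side left to right until a non-nullable symbol is reached.

FIRST sets of the other non-terminals involved (by the same procedure, iterated to a fixed point):
  FIRST(A) = { 'b' }

From S → , S:
  - ',' is a terminal: add ',' and stop
From S → A e C:
  - A is a non-terminal: add FIRST(A) \ {ε} = { 'b' }
    A is not nullable, so stop

Collecting: FIRST(S) = { ',', 'b' }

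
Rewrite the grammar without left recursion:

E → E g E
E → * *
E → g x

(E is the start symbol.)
E → * * E'
E → g x E'
E' → g E E'
E' → ε

E is directly left-recursive. The standard transformation for
  A → A α₁ | ... | A α_m | β₁ | ... | β_n
is
  A  → β₁ A' | ... | β_n A'
  A' → α₁ A' | ... | α_m A' | ε

E → * * becomes E → * * E'
E → g x becomes E → g x E'
E → E g E becomes E' → g E E'
Add E' → ε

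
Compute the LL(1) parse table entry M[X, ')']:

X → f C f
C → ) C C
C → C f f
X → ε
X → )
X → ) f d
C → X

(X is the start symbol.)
To find M[X, ')'], we find productions for X where ')' is in the predict set (PREDICT(N → α) = (FIRST(α) \ {ε}) ∪ (FOLLOW(N) if α ⇒* ε)).

Relevant sets:
  FOLLOW(X) = { $, ')', 'f' }

X → f C f: PREDICT = { 'f' }
X → ε: PREDICT = { $, ')', 'f' }
  ')' is in predict set, so this production goes in M[X, ')']
X → ): PREDICT = { ')' }
  ')' is in predict set, so this production goes in M[X, ')']
X → ) f d: PREDICT = { ')' }
  ')' is in predict set, so this production goes in M[X, ')']

M[X, ')'] = X → ε, X → ), X → ) f d  (a multiply-defined cell — the grammar is not LL(1))

Answer: X → ε, X → ), X → ) f d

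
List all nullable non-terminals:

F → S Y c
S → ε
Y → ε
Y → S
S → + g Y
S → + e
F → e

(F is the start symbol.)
{ 'S', 'Y' }

ε-productions: S → ε, Y → ε
So S, Y are immediately nullable.
No further non-terminal can be added: every production for the remaining non-terminals contains a terminal or a non-nullable non-terminal.
Nullable = { 'S', 'Y' }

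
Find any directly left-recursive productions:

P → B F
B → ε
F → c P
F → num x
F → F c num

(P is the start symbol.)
Direct left recursion occurs when N → N α for some non-terminal N (the right-hand side begins with the left-hand side itself).

P → B F: starts with B
B → ε: starts with ε
F → c P: starts with c
F → num x: starts with num
F → F c num: LEFT RECURSIVE (starts with F)

The grammar has direct left recursion on: F.

Answer: Yes, F is left-recursive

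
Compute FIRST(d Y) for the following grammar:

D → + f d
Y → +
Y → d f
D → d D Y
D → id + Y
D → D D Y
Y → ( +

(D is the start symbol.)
To compute FIRST(d Y), process the symbols left to right:
Symbol d is a terminal. Add 'd' and stop.
FIRST(d Y) = { 'd' }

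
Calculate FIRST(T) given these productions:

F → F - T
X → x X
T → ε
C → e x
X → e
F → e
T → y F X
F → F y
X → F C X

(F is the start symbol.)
{ 'y', ε }

From T → ε:
  - ε-production, so ε ∈ FIRST(T)
From T → y F X:
  - y is a terminal: add 'y' and stop

Collecting: FIRST(T) = { 'y', ε }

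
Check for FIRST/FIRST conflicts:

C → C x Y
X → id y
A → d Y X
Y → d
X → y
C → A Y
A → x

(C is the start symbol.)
A FIRST/FIRST conflict occurs when two productions N → α and N → β for the same non-terminal have FIRST(α) ∩ FIRST(β) ≠ ∅ (with ε ∈ FIRST of a nullable right-hand side, so two nullable alternatives also conflict).

FIRST sets of the non-terminals at (or reachable through a nullable prefix from) the front of some alternative:
  FIRST(C) = { 'd', 'x' }
  FIRST(A) = { 'd', 'x' }

Productions for C:
  C → C x Y: FIRST = { 'd', 'x' }
  C → A Y: FIRST = { 'd', 'x' }
Productions for X:
  X → id y: FIRST = { 'id' }
  X → y: FIRST = { 'y' }
Productions for A:
  A → d Y X: FIRST = { 'd' }
  A → x: FIRST = { 'x' }
Y has only one production, so no FIRST/FIRST conflict is possible there.

Conflict for C: C → C x Y and C → A Y
  Overlap: { 'd', 'x' }

Answer: Yes. C → C x Y / C → A Y on { 'd', 'x' }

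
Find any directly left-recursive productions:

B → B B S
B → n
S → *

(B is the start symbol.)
Direct left recursion occurs when N → N α for some non-terminal N (the right-hand side begins with the left-hand side itself).

B → B B S: LEFT RECURSIVE (starts with B)
B → n: starts with n
S → *: starts with '*'

The grammar has direct left recursion on: B.

Answer: Yes, B is left-recursive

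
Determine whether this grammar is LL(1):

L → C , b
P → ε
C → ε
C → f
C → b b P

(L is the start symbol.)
A grammar is LL(1) if for each non-terminal N with multiple productions, the predict sets of those productions are pairwise disjoint, where PREDICT(N → α) = (FIRST(α) \ {ε}) ∪ (FOLLOW(N) if α ⇒* ε).

Relevant sets:
  FOLLOW(C) = { ',' }

For C:
  PREDICT(C → ε) = { ',' }
  PREDICT(C → f) = { 'f' }
  PREDICT(C → b b P) = { 'b' }
L, P have a single production, so nothing to check there.

All predict sets are disjoint. The grammar IS LL(1).

Answer: Yes, the grammar is LL(1).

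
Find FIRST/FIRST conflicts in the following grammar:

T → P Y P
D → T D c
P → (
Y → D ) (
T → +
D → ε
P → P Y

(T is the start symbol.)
Yes. P → '(' / P → P Y on { '(' }

A FIRST/FIRST conflict occurs when two productions N → α and N → β for the same non-terminal have FIRST(α) ∩ FIRST(β) ≠ ∅ (with ε ∈ FIRST of a nullable right-hand side, so two nullable alternatives also conflict).

FIRST sets of the non-terminals at (or reachable through a nullable prefix from) the front of some alternative:
  FIRST(P) = { '(' }
  FIRST(T) = { '(', '+' }

Productions for T:
  T → P Y P: FIRST = { '(' }
  T → +: FIRST = { '+' }
Productions for D:
  D → T D c: FIRST = { '(', '+' }
  D → ε: FIRST = { ε }
Productions for P:
  P → (: FIRST = { '(' }
  P → P Y: FIRST = { '(' }
Y has only one production, so no FIRST/FIRST conflict is possible there.

Conflict for P: P → ( and P → P Y
  Overlap: { '(' }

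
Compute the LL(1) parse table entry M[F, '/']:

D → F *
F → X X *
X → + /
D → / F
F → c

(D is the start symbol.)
To find M[F, '/'], we find productions for F where '/' is in the predict set (PREDICT(N → α) = (FIRST(α) \ {ε}) ∪ (FOLLOW(N) if α ⇒* ε)).

Relevant sets:
  FIRST(X) = { '+' }

F → X X *: PREDICT = { '+' }
F → c: PREDICT = { 'c' }

M[F, '/'] is empty (no production applies)

Answer: Empty (error entry)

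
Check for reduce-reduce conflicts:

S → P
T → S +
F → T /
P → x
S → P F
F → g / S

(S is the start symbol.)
A reduce-reduce conflict occurs when an LR(0) state has two complete items [A → α .] and [B → β .] — both call for a reduction, and with no lookahead the parser cannot choose between them.

Augment with S' → S and build the canonical LR(0) collection (I0 = CLOSURE({[S' → . S]}), then GOTO on every symbol after a dot until no new states appear). It has 12 states:
  I0: { [P → . x], [S → . P F], [S → . P], [S' → . S] }  — shift
  I1: { [F → . T /], [F → . g / S], [P → . x], [S → . P F], [S → . P], [S → P . F], [S → P .], [T → . S +] }  — shift, reduce
  I2: { [S' → S .] }  — accept
  I3: { [P → x .] }  — reduce
  I4: { [S → P F .] }  — reduce
  I5: { [T → S . +] }  — shift
  I6: { [F → T . /] }  — shift
  I7: { [F → g . / S] }  — shift
  I8: { [F → g / . S], [P → . x], [S → . P F], [S → . P] }  — shift
  I9: { [F → g / S .] }  — reduce
  I10: { [F → T / .] }  — reduce
  I11: { [T → S + .] }  — reduce

No state contains more than one complete item.

Answer: No reduce-reduce conflicts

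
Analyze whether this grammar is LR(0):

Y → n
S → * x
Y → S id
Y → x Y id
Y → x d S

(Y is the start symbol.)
Yes, the grammar is LR(0)

Augment with Y' → Y and build the canonical LR(0) collection (I0 = CLOSURE({[Y' → . Y]}), then GOTO on every symbol after a dot until no new states appear). It has 12 states:
  I0: { [S → . * x], [Y → . S id], [Y → . n], [Y → . x Y id], [Y → . x d S], [Y' → . Y] }  — shift
  I1: { [S → * . x] }  — shift
  I2: { [Y → S . id] }  — shift
  I3: { [Y' → Y .] }  — accept
  I4: { [Y → n .] }  — reduce
  I5: { [S → . * x], [Y → . S id], [Y → . n], [Y → . x Y id], [Y → . x d S], [Y → x . Y id], [Y → x . d S] }  — shift
  I6: { [Y → x Y . id] }  — shift
  I7: { [S → . * x], [Y → x d . S] }  — shift
  I8: { [Y → x d S .] }  — reduce
  I9: { [Y → x Y id .] }  — reduce
  I10: { [Y → S id .] }  — reduce
  I11: { [S → * x .] }  — reduce

Every state is either a pure shift/goto state or contains exactly one complete item and nothing to shift — no conflicts. The grammar is LR(0).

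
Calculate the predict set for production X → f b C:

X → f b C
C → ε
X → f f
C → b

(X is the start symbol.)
PREDICT(X → f b C) = (FIRST(RHS) \ {ε}) ∪ (FOLLOW(X) if ε ∈ FIRST(RHS), i.e. RHS ⇒* ε)
FIRST(f b C) = { 'f' }
ε ∉ FIRST(f b C), so FOLLOW(X) is not added.
PREDICT(X → f b C) = { 'f' }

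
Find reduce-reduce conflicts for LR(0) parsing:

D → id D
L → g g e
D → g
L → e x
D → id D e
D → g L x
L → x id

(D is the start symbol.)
No reduce-reduce conflicts

A reduce-reduce conflict occurs when an LR(0) state has two complete items [A → α .] and [B → β .] — both call for a reduction, and with no lookahead the parser cannot choose between them.

Augment with D' → D and build the canonical LR(0) collection (I0 = CLOSURE({[D' → . D]}), then GOTO on every symbol after a dot until no new states appear). It has 15 states:
  I0: { [D → . g L x], [D → . g], [D → . id D e], [D → . id D], [D' → . D] }  — shift
  I1: { [D' → D .] }  — accept
  I2: { [D → g . L x], [D → g .], [L → . e x], [L → . g g e], [L → . x id] }  — shift, reduce
  I3: { [D → . g L x], [D → . g], [D → . id D e], [D → . id D], [D → id . D e], [D → id . D] }  — shift
  I4: { [D → id D . e], [D → id D .] }  — shift, reduce
  I5: { [D → id D e .] }  — reduce
  I6: { [D → g L . x] }  — shift
  I7: { [L → e . x] }  — shift
  I8: { [L → g . g e] }  — shift
  I9: { [L → x . id] }  — shift
  I10: { [L → x id .] }  — reduce
  I11: { [L → g g . e] }  — shift
  I12: { [L → g g e .] }  — reduce
  I13: { [L → e x .] }  — reduce
  I14: { [D → g L x .] }  — reduce

No state contains more than one complete item.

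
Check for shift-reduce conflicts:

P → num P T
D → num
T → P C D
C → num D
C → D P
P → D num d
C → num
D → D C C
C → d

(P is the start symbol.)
Augment with P' → P and build the canonical LR(0) collection (I0 = CLOSURE({[P' → . P]}), then GOTO on every symbol after a dot until no new states appear). It has 23 states:
  I0: { [D → . D C C], [D → . num], [P → . D num d], [P → . num P T], [P' → . P] }  — shift
  I1: { [C → . D P], [C → . d], [C → . num D], [C → . num], [D → . D C C], [D → . num], [D → D . C C], [P → D . num d] }  — shift
  I2: { [P' → P .] }  — accept
  I3: { [D → . D C C], [D → . num], [D → num .], [P → . D num d], [P → . num P T], [P → num . P T] }  — shift, reduce
  I4: { [D → . D C C], [D → . num], [P → . D num d], [P → . num P T], [P → num P . T], [T → . P C D] }  — shift
  I5: { [C → . D P], [C → . d], [C → . num D], [C → . num], [D → . D C C], [D → . num], [T → P . C D] }  — shift
  I6: { [P → num P T .] }  — reduce
  I7: { [D → . D C C], [D → . num], [T → P C . D] }  — shift
  I8: { [C → . D P], [C → . d], [C → . num D], [C → . num], [C → D . P], [D → . D C C], [D → . num], [D → D . C C], [P → . D num d], [P → . num P T] }  — shift
  I9: { [C → d .] }  — reduce
  I10: { [C → num . D], [C → num .], [D → . D C C], [D → . num], [D → num .] }  — shift, 2 reduces
  I11: { [C → . D P], [C → . d], [C → . num D], [C → . num], [C → num D .], [D → . D C C], [D → . num], [D → D . C C] }  — shift, reduce
  I12: { [D → num .] }  — reduce
  I13: { [C → . D P], [C → . d], [C → . num D], [C → . num], [D → . D C C], [D → . num], [D → D C . C] }  — shift
  I14: { [D → D C C .] }  — reduce
  I15: { [C → . D P], [C → . d], [C → . num D], [C → . num], [C → D . P], [D → . D C C], [D → . num], [D → D . C C], [P → . D num d], [P → . num P T], [P → D . num d] }  — shift
  I16: { [C → D P .] }  — reduce
  I17: { [C → num . D], [C → num .], [D → . D C C], [D → . num], [D → num .], [P → . D num d], [P → . num P T], [P → num . P T] }  — shift, 2 reduces
  I18: { [C → . D P], [C → . d], [C → . num D], [C → . num], [C → num D .], [D → . D C C], [D → . num], [D → D . C C], [P → D . num d] }  — shift, reduce
  I19: { [C → num . D], [C → num .], [D → . D C C], [D → . num], [D → num .], [P → D num . d] }  — shift, 2 reduces
  I20: { [P → D num d .] }  — reduce
  I21: { [C → num . D], [C → num .], [D → . D C C], [D → . num], [D → num .], [P → . D num d], [P → . num P T], [P → D num . d], [P → num . P T] }  — shift, 2 reduces
  I22: { [C → . D P], [C → . d], [C → . num D], [C → . num], [D → . D C C], [D → . num], [D → D . C C], [T → P C D .] }  — shift, reduce

I3 contains reduce item [D → num .] and shift items [D → . num], [P → . num P T] — shift-reduce conflict.
I10 contains reduce items [C → num .], [D → num .] and shift item [D → . num] — shift-reduce conflict.
I11 contains reduce item [C → num D .] and shift items [C → . d], [C → . num], [C → . num D], [D → . num] — shift-reduce conflict.
I17 contains reduce items [C → num .], [D → num .] and shift items [D → . num], [P → . num P T] — shift-reduce conflict.
I18 contains reduce item [C → num D .] and shift items [C → . d], [C → . num], [C → . num D], [D → . num], [P → D . num d] — shift-reduce conflict.
I19 contains reduce items [C → num .], [D → num .] and shift items [D → . num], [P → D num . d] — shift-reduce conflict.
I21 contains reduce items [C → num .], [D → num .] and shift items [D → . num], [P → D num . d], [P → . num P T] — shift-reduce conflict.
I22 contains reduce item [T → P C D .] and shift items [C → . d], [C → . num], [C → . num D], [D → . num] — shift-reduce conflict.

Answer: Yes — I3: [D → num .] vs [D → . num]; I10: [C → num .] vs [D → . num]; I11: [C → num D .] vs [C → . d]; I17: [C → num .] vs [D → . num]; I18: [C → num D .] vs [C → . d]; I19: [C → num .] vs [D → . num]; I21: [C → num .] vs [D → . num]; I22: [T → P C D .] vs [C → . d]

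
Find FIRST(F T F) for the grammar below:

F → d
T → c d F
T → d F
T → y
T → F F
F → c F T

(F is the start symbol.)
{ 'c', 'd' }

FIRST sets of the non-terminals involved (from the grammar, by fixed-point iteration):
  FIRST(F) = { 'c', 'd' }

To compute FIRST(F T F), process the symbols left to right:
Symbol F is a non-terminal. Add FIRST(F) \ {ε} = { 'c', 'd' }
F is not nullable (ε ∉ FIRST(F)), so stop here.
FIRST(F T F) = { 'c', 'd' }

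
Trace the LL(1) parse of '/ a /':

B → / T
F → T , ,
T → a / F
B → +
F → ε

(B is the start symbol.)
Stack is shown with the top on the left.

Stack    Input    Action
------------------------
B $      / a / $  output B → / T
/ T $    / a / $  match '/'
T $      a / $    output T → a / F
a / F $  a / $    match 'a'
/ F $    / $      match '/'
F $      $        output F → ε
$        $        accept

The string is accepted.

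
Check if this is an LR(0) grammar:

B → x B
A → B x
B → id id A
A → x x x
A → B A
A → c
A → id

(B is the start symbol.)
Augment with B' → B and build the canonical LR(0) collection (I0 = CLOSURE({[B' → . B]}), then GOTO on every symbol after a dot until no new states appear). It has 15 states:
  I0: { [B → . id id A], [B → . x B], [B' → . B] }  — shift
  I1: { [B' → B .] }  — accept
  I2: { [B → id . id A] }  — shift
  I3: { [B → . id id A], [B → . x B], [B → x . B] }  — shift
  I4: { [B → x B .] }  — reduce
  I5: { [A → . B A], [A → . B x], [A → . c], [A → . id], [A → . x x x], [B → . id id A], [B → . x B], [B → id id . A] }  — shift
  I6: { [B → id id A .] }  — reduce
  I7: { [A → . B A], [A → . B x], [A → . c], [A → . id], [A → . x x x], [A → B . A], [A → B . x], [B → . id id A], [B → . x B] }  — shift
  I8: { [A → c .] }  — reduce
  I9: { [A → id .], [B → id . id A] }  — shift, reduce
  I10: { [A → x . x x], [B → . id id A], [B → . x B], [B → x . B] }  — shift
  I11: { [A → x x . x], [B → . id id A], [B → . x B], [B → x . B] }  — shift
  I12: { [A → x x x .], [B → . id id A], [B → . x B], [B → x . B] }  — shift, reduce
  I13: { [A → B A .] }  — reduce
  I14: { [A → B x .], [A → x . x x], [B → . id id A], [B → . x B], [B → x . B] }  — shift, reduce

Conflict in state I9:
  Shift-reduce conflict between [A → id .] and [B → id . id A]
So the grammar is NOT LR(0).

Answer: No. Shift-reduce conflict between [A → id .] and [B → id . id A]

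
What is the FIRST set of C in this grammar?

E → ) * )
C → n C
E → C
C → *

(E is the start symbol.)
{ '*', 'n' }

From C → n C:
  - n is a terminal: add 'n' and stop
From C → *:
  - '*' is a terminal: add '*' and stop

Collecting: FIRST(C) = { '*', 'n' }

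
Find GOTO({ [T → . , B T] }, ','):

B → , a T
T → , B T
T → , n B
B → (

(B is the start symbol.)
GOTO(I, ',') = CLOSURE({ [A → αX.β] : [A → α.Xβ] ∈ I, X = ',' })

Items with dot before ',', with the dot advanced:
  [T → . , B T] → [T → , . B T]
Closure of the advanced items:
  [T → , . B T] has the dot before B: add [B → . , a T], [B → . (]

GOTO = { [B → . (], [B → . , a T], [T → , . B T] }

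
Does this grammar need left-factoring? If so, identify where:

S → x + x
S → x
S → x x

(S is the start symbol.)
Yes, S has productions with common prefix 'x'

Left-factoring is needed when two productions for the same non-terminal
share a common prefix on the right-hand side.

Productions for S:
  S → x + x
  S → x
  S → x x

Found common prefix 'x' in productions for S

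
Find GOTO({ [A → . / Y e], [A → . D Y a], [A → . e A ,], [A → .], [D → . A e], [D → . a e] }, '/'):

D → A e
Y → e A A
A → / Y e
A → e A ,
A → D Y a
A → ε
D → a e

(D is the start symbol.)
GOTO(I, '/') = CLOSURE({ [A → αX.β] : [A → α.Xβ] ∈ I, X = '/' })

Items with dot before '/', with the dot advanced:
  [A → . / Y e] → [A → / . Y e]
Closure of the advanced items:
  [A → / . Y e] has the dot before Y: add [Y → . e A A]

GOTO = { [A → / . Y e], [Y → . e A A] }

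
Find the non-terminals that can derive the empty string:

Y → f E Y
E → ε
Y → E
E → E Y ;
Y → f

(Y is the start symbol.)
{ 'E', 'Y' }

A non-terminal is nullable if it can derive ε (the empty string): either it has an ε-production, or it has a production whose right-hand side consists entirely of nullable non-terminals.

ε-productions: E → ε
So E is immediately nullable.
Y → E: every symbol on the right is nullable, so Y is nullable too.
Every non-terminal is now nullable.
Nullable = { 'E', 'Y' }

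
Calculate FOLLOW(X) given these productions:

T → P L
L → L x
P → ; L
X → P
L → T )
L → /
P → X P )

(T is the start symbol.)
{ ';' }

To compute FOLLOW(X), find every occurrence of X on a right-hand side N → α X β: add FIRST(β) \ {ε}, and if β is empty or nullable also add FOLLOW(N). Iterate to a fixed point.

In P → X P ): X is followed by P ')', add FIRST(P ')') \ {ε} = { ';' }

Taking the union: FOLLOW(X) = { ';' }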